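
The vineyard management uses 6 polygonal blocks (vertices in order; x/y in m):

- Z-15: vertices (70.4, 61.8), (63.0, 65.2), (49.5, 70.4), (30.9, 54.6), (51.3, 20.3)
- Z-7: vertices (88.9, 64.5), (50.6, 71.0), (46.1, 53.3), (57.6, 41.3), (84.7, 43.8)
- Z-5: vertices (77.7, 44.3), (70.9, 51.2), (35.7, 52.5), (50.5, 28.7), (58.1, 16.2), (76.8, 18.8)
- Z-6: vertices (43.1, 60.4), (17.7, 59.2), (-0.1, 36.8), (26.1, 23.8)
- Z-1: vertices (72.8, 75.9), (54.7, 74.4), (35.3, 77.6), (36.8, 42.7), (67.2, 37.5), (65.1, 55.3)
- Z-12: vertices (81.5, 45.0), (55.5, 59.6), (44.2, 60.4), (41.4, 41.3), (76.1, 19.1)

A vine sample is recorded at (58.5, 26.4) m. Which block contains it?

Cast a ray rightward from (58.5, 26.4). For each polygon, the edges (by vertex number in listed order) whose endpoints lie on opposite sides of y = 26.4, where each meets that height, and whether that is right or left of the point:
Z-15: 4–5 at x≈47.67 (left), 5–1 at x≈54.11 (left) → 0 crossings.
Z-7: no edge straddles that height → 0 crossings.
Z-5: 4–5 at x≈51.90 (left), 6–1 at x≈77.07 (right) → 1 crossing.
Z-6: 3–4 at x≈20.86 (left), 4–1 at x≈27.31 (left) → 0 crossings.
Z-1: no edge straddles that height → 0 crossings.
Z-12: 4–5 at x≈64.69 (right), 5–1 at x≈77.62 (right) → 2 crossings.
Only Z-5 has an odd count, so the point is inside Z-5.

Z-5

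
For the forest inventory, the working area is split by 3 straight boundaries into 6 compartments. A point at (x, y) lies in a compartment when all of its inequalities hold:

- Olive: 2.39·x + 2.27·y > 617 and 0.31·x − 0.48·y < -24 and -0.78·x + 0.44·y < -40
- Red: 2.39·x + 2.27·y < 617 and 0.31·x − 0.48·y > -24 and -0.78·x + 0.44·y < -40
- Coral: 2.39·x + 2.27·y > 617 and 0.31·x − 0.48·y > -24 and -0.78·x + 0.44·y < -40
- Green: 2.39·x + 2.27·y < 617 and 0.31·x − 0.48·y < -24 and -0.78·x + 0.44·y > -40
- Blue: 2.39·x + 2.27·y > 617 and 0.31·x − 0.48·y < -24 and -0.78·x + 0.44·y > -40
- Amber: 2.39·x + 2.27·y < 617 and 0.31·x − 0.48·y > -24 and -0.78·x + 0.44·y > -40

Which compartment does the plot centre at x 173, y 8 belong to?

2.39·173 + 2.27·8 = 431.630, which is < 617
0.31·173 − 0.48·8 = 49.790, which is > -24
-0.78·173 + 0.44·8 = -131.420, which is < -40
This sign pattern matches Red.

Red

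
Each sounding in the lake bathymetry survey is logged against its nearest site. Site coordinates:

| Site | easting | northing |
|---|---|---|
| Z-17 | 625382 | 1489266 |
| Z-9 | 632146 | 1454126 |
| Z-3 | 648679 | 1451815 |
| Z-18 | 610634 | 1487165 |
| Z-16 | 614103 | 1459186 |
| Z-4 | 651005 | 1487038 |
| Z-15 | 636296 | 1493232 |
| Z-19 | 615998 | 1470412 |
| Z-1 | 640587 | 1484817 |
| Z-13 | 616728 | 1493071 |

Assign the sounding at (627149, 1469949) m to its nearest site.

Z-19

Squared distances to each site:
Z-17: 376268778.000; Z-9: 275337338.000; Z-3: 792382856.000; Z-18: 569135881.000; Z-16: 286040285.000; Z-4: 861142657.000; Z-15: 625765698.000; Z-19: 124559170.000; Z-1: 401637268.000; Z-13: 643224125.000.
Minimum at Z-19.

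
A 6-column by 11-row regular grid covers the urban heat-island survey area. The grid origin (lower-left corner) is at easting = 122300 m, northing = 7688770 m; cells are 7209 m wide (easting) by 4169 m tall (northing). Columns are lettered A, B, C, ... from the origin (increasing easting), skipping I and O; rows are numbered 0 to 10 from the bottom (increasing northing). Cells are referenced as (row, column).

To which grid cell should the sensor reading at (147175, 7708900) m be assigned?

Column index: ⌊(147175 − 122300) / 7209⌋ = ⌊3.451⌋ = 3 → column D
Row offset from origin: ⌊(7708900 − 7688770) / 4169⌋ = ⌊4.828⌋ = 4 → row 4

(4, D)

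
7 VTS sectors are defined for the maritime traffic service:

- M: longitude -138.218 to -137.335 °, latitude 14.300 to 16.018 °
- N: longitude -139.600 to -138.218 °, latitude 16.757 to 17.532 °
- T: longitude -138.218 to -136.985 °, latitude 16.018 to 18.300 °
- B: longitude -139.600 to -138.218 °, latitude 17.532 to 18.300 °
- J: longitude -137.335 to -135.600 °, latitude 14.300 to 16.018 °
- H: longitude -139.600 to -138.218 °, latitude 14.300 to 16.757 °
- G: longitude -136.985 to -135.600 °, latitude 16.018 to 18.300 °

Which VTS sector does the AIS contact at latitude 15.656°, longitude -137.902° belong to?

M

The point has longitude = -137.902 and latitude = 15.656.
Only M satisfies -138.218 ≤ longitude ≤ -137.335 and 14.300 ≤ latitude ≤ 16.018.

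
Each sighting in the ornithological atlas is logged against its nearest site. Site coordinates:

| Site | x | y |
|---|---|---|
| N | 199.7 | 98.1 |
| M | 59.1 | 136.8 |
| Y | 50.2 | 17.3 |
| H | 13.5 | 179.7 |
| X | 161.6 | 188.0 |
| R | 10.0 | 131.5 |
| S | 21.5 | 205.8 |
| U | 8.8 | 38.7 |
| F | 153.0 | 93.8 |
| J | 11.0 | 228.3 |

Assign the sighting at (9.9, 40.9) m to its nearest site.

Squared distances to each site:
N: 39295.880; M: 11617.450; Y: 2181.050; H: 19278.400; X: 44651.300; R: 8208.370; S: 27326.570; U: 6.050; F: 23276.020; J: 35119.970.
Minimum at U.

U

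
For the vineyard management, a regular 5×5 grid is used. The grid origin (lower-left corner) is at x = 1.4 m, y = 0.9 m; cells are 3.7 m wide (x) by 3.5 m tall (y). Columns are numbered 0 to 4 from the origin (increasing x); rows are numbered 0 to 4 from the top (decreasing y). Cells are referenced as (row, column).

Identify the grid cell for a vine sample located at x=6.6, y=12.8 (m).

Column index: ⌊(6.6 − 1.4) / 3.7⌋ = ⌊1.405⌋ = 1
Row offset from origin: ⌊(12.8 − 0.9) / 3.5⌋ = ⌊3.400⌋ = 3 → row 1 (counted from top)

(1, 1)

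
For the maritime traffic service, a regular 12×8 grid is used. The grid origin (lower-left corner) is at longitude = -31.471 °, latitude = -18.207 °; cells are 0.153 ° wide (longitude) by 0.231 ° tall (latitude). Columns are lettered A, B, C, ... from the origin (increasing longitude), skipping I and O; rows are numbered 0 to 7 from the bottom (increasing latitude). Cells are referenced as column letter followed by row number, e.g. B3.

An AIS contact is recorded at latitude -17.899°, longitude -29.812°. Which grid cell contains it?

L1

Column index: ⌊(-29.812 − -31.471) / 0.153⌋ = ⌊10.843⌋ = 10 → column L
Row offset from origin: ⌊(-17.899 − -18.207) / 0.231⌋ = ⌊1.333⌋ = 1 → row 1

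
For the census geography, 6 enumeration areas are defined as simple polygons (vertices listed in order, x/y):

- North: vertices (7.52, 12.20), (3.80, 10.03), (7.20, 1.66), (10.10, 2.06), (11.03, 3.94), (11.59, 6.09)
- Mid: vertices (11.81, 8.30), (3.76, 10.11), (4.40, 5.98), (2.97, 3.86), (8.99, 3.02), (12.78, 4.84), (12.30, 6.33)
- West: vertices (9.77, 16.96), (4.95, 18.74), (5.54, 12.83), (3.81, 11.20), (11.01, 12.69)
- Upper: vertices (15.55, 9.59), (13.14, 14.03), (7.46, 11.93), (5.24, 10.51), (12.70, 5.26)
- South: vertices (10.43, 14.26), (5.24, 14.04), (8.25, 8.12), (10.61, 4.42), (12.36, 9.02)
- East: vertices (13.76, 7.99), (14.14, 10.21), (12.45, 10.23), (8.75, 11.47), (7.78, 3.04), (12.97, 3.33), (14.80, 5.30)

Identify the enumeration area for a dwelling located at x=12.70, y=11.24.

Cast a ray rightward from (12.70, 11.24). For each polygon, the edges (by vertex number in listed order) whose endpoints lie on opposite sides of y = 11.24, where each meets that height, and whether that is right or left of the point:
North: 1–2 at x≈5.874 (left), 6–1 at x≈8.159 (left) → 0 crossings.
Mid: no edge straddles that height → 0 crossings.
West: 3–4 at x≈3.852 (left), 4–5 at x≈4.003 (left) → 0 crossings.
Upper: 1–2 at x≈14.654 (right), 3–4 at x≈6.381 (left) → 1 crossing.
South: 2–3 at x≈6.664 (left), 5–1 at x≈11.542 (left) → 0 crossings.
East: 3–4 at x≈9.436 (left), 4–5 at x≈8.724 (left) → 0 crossings.
Only Upper has an odd count, so the point is inside Upper.

Upper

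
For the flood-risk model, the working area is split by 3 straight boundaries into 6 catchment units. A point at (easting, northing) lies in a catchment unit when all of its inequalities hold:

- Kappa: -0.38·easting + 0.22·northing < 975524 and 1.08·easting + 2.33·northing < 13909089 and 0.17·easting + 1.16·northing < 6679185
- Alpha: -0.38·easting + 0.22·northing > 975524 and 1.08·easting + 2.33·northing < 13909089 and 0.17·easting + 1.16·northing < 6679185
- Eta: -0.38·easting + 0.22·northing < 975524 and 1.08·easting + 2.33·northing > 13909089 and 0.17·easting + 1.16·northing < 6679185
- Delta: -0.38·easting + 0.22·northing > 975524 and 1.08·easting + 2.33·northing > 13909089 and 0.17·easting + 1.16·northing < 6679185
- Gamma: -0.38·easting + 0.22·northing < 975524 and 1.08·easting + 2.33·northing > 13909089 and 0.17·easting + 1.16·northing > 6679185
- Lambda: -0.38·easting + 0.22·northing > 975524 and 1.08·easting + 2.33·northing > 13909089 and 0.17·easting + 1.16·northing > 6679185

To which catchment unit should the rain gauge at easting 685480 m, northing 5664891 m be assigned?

-0.38·685480 + 0.22·5664891 = 985793.620, which is > 975524
1.08·685480 + 2.33·5664891 = 13939514.430, which is > 13909089
0.17·685480 + 1.16·5664891 = 6687805.160, which is > 6679185
This sign pattern matches Lambda.

Lambda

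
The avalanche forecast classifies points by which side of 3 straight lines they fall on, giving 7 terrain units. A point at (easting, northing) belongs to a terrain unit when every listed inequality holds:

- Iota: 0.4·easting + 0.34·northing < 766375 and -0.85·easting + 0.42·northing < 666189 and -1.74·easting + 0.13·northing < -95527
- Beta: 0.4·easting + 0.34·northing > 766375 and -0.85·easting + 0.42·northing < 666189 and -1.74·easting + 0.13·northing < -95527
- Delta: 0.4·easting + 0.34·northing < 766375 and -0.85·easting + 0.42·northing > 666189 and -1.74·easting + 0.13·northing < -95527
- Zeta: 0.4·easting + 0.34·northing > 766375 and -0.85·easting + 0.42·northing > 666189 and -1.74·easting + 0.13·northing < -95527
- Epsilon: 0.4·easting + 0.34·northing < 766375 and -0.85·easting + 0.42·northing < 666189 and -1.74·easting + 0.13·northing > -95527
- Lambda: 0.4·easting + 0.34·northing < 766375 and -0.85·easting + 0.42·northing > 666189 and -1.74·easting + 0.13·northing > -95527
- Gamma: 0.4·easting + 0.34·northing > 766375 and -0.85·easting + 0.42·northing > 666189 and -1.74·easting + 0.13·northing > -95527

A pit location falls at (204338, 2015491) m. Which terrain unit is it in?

Gamma

0.4·204338 + 0.34·2015491 = 767002.140, which is > 766375
-0.85·204338 + 0.42·2015491 = 672818.920, which is > 666189
-1.74·204338 + 0.13·2015491 = -93534.290, which is > -95527
This sign pattern matches Gamma.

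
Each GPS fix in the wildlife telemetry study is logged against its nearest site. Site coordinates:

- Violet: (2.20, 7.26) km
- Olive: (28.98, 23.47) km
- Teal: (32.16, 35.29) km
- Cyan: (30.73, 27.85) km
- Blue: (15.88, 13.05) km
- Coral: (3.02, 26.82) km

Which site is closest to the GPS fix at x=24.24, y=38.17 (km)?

Teal

Squared distances to each site:
Violet: 1441.190; Olive: 238.558; Teal: 71.021; Cyan: 148.623; Blue: 700.904; Coral: 579.111.
Minimum at Teal.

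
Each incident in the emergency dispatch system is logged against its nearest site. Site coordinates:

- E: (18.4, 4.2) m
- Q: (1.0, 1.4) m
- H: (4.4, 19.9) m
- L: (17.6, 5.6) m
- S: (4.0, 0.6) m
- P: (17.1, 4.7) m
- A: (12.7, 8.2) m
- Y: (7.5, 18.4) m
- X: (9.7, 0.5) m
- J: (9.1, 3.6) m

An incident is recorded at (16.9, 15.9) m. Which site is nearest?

Squared distances to each site:
E: 139.140; Q: 463.060; H: 172.250; L: 106.580; S: 400.500; P: 125.480; A: 76.930; Y: 94.610; X: 289.000; J: 212.130.
Minimum at A.

A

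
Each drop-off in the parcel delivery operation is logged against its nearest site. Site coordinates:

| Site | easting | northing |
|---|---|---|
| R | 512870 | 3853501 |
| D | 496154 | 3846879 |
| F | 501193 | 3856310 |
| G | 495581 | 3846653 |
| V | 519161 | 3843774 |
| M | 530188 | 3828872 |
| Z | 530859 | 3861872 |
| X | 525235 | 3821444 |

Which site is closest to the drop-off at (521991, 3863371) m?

Squared distances to each site:
R: 180609541.000; D: 939536633.000; F: 482414525.000; G: 976979624.000; V: 392051309.000; M: 1257371810.000; Z: 80888425.000; X: 1768396865.000.
Minimum at Z.

Z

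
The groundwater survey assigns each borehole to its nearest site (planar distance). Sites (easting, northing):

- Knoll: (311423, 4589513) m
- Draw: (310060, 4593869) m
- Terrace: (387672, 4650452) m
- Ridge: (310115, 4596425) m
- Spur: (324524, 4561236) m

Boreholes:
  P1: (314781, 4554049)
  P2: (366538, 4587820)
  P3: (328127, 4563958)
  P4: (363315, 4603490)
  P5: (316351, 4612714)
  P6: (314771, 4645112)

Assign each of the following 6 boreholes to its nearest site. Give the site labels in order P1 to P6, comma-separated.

P1 → Spur (d²=146579018.00)
P2 → Spur (d²=2471885252.00)
P3 → Spur (d²=20390893.00)
P4 → Terrace (d²=2798692893.00)
P5 → Ridge (d²=304219217.00)
P6 → Ridge (d²=2392102305.00)

Spur, Spur, Spur, Terrace, Ridge, Ridge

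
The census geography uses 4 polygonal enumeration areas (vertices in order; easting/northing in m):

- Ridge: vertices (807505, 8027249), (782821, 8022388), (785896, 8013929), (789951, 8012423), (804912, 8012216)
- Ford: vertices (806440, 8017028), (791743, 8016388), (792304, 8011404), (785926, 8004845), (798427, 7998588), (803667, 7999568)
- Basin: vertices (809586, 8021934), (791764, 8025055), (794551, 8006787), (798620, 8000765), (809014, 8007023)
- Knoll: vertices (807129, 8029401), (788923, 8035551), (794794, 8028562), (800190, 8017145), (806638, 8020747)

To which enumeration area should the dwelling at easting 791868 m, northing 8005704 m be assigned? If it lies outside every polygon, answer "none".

Ford

Cast a ray rightward from (791868, 8005704). For each polygon, the edges (by vertex number in listed order) whose endpoints lie on opposite sides of northing = 8005704, where each meets that height, and whether that is right or left of the point:
Ridge: no edge straddles that height → 0 crossings.
Ford: 3–4 at easting≈786761.3 (left), 6–1 at easting≈804641.5 (right) → 1 crossing.
Basin: 3–4 at easting≈795282.8 (right), 4–5 at easting≈806823.3 (right) → 2 crossings.
Knoll: no edge straddles that height → 0 crossings.
Only Ford has an odd count, so the point is inside Ford.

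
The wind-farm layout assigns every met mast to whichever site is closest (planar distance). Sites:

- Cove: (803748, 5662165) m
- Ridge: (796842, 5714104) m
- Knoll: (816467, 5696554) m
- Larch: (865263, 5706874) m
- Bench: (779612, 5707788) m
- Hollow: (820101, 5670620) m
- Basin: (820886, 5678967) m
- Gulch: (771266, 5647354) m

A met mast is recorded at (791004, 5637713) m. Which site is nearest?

Gulch

Squared distances to each site:
Cove: 760309840.000; Ridge: 5869667125.000; Knoll: 4110627650.000; Larch: 10297643002.000; Bench: 5040283289.000; Hollow: 1929506058.000; Basin: 2594826440.000; Gulch: 482537525.000.
Minimum at Gulch.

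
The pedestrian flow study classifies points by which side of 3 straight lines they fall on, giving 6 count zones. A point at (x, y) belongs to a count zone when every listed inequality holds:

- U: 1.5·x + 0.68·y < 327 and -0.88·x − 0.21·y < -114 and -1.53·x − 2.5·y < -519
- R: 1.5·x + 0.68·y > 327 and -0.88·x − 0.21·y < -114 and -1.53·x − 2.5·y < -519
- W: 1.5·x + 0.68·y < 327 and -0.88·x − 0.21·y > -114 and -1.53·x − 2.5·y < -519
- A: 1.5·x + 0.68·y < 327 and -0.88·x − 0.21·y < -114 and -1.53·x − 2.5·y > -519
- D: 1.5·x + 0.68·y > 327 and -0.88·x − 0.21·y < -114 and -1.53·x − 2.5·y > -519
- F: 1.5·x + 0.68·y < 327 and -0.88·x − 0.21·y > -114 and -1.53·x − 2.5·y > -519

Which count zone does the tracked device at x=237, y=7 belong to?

D

1.5·237 + 0.68·7 = 360.260, which is > 327
-0.88·237 − 0.21·7 = -210.030, which is < -114
-1.53·237 − 2.5·7 = -380.110, which is > -519
This sign pattern matches D.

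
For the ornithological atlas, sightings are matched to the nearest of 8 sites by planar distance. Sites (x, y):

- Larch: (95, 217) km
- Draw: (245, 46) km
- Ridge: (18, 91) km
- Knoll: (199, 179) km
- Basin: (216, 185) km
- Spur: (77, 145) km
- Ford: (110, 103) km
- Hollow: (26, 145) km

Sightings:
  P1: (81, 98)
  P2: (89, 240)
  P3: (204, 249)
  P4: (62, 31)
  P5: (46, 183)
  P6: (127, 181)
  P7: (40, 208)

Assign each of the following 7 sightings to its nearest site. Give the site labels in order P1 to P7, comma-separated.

P1 → Ford (d²=866.00)
P2 → Larch (d²=565.00)
P3 → Basin (d²=4240.00)
P4 → Ridge (d²=5536.00)
P5 → Hollow (d²=1844.00)
P6 → Larch (d²=2320.00)
P7 → Larch (d²=3106.00)

Ford, Larch, Basin, Ridge, Hollow, Larch, Larch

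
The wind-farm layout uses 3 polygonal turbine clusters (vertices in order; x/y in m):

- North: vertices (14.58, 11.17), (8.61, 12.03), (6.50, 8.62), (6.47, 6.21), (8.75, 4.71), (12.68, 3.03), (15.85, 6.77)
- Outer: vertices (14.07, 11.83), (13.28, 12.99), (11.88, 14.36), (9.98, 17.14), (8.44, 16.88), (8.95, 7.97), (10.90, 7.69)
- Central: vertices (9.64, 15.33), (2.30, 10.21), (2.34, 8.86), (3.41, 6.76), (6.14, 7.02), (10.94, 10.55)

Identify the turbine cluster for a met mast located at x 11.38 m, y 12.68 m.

Cast a ray rightward from (11.38, 12.68). For each polygon, the edges (by vertex number in listed order) whose endpoints lie on opposite sides of y = 12.68, where each meets that height, and whether that is right or left of the point:
North: no edge straddles that height → 0 crossings.
Outer: 1–2 at x≈13.491 (right), 5–6 at x≈8.680 (left) → 1 crossing.
Central: 1–2 at x≈5.841 (left), 6–1 at x≈10.361 (left) → 0 crossings.
Only Outer has an odd count, so the point is inside Outer.

Outer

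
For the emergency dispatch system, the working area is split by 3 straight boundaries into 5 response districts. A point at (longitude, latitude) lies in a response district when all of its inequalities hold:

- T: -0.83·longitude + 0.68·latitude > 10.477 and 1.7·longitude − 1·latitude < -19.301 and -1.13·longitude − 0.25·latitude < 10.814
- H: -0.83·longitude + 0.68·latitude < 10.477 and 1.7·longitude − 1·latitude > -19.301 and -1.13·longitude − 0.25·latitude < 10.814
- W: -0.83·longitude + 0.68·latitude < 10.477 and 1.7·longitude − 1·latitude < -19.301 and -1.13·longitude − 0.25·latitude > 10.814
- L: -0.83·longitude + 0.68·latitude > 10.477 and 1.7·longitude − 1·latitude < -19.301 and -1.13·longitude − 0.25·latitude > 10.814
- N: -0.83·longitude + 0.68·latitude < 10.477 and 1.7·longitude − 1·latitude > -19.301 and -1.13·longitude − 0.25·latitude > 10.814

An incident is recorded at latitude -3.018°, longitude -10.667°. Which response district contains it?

-0.83·-10.667 + 0.68·-3.018 = 6.801, which is < 10.477
1.7·-10.667 − 1·-3.018 = -15.116, which is > -19.301
-1.13·-10.667 − 0.25·-3.018 = 12.808, which is > 10.814
This sign pattern matches N.

N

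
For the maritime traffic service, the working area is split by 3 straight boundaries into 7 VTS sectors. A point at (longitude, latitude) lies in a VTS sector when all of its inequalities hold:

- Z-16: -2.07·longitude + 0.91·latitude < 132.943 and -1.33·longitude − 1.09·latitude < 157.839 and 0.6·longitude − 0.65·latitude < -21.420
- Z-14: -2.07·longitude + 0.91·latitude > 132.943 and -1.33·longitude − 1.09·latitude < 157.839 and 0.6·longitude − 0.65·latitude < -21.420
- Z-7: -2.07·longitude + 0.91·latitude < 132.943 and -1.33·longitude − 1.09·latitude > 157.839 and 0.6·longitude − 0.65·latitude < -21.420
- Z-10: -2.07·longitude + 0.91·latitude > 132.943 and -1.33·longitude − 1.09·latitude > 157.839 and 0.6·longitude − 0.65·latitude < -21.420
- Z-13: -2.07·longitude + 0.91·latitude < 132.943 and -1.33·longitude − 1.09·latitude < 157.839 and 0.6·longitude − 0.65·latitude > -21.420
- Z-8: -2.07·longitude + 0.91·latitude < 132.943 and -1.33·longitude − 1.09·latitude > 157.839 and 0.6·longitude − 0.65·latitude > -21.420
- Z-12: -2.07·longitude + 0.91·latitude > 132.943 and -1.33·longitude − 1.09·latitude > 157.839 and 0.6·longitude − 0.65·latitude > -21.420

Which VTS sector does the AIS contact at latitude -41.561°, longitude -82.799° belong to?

Z-14

-2.07·-82.799 + 0.91·-41.561 = 133.573, which is > 132.943
-1.33·-82.799 − 1.09·-41.561 = 155.424, which is < 157.839
0.6·-82.799 − 0.65·-41.561 = -22.665, which is < -21.420
This sign pattern matches Z-14.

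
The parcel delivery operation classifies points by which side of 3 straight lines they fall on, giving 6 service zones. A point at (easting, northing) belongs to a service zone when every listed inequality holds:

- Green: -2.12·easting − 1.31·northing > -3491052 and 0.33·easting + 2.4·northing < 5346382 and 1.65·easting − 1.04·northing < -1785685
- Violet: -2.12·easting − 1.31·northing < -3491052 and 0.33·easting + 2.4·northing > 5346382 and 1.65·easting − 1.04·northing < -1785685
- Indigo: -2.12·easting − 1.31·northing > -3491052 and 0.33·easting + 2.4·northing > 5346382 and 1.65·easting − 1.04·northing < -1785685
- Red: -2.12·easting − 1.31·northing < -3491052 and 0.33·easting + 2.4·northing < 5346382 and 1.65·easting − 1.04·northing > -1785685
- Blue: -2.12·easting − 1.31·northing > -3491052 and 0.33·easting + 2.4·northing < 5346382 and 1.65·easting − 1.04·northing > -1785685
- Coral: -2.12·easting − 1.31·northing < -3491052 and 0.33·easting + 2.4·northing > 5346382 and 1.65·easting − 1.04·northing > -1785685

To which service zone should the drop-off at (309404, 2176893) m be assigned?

Red

-2.12·309404 − 1.31·2176893 = -3507666.310, which is < -3491052
0.33·309404 + 2.4·2176893 = 5326646.520, which is < 5346382
1.65·309404 − 1.04·2176893 = -1753452.120, which is > -1785685
This sign pattern matches Red.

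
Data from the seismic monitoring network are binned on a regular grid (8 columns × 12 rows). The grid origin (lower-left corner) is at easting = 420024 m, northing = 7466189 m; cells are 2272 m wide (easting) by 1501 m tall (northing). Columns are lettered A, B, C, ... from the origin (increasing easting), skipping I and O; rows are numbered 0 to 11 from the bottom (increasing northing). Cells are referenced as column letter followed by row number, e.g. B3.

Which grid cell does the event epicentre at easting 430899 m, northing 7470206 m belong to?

E2

Column index: ⌊(430899 − 420024) / 2272⌋ = ⌊4.787⌋ = 4 → column E
Row offset from origin: ⌊(7470206 − 7466189) / 1501⌋ = ⌊2.676⌋ = 2 → row 2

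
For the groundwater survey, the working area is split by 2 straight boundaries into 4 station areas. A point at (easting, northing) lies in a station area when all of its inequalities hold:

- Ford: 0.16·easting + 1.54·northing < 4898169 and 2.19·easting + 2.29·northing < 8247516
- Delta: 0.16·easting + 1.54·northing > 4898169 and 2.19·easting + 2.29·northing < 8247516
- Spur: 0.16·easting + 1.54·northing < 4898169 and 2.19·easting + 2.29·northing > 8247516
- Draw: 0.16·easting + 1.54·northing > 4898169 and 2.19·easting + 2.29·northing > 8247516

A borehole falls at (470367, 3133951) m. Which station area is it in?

0.16·470367 + 1.54·3133951 = 4901543.260, which is > 4898169
2.19·470367 + 2.29·3133951 = 8206851.520, which is < 8247516
This sign pattern matches Delta.

Delta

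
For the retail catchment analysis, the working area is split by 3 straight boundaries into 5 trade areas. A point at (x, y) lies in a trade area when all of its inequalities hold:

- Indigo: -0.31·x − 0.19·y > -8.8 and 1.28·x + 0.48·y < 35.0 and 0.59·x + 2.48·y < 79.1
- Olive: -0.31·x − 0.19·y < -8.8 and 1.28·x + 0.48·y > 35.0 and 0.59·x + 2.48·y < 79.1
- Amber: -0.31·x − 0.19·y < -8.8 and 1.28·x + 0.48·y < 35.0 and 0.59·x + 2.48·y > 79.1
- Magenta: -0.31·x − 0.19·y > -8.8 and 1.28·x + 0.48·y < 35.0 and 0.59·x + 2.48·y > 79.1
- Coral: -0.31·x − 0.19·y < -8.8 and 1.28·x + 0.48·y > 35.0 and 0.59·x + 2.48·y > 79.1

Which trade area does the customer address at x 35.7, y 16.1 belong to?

-0.31·35.7 − 0.19·16.1 = -14.126, which is < -8.8
1.28·35.7 + 0.48·16.1 = 53.424, which is > 35.0
0.59·35.7 + 2.48·16.1 = 60.991, which is < 79.1
This sign pattern matches Olive.

Olive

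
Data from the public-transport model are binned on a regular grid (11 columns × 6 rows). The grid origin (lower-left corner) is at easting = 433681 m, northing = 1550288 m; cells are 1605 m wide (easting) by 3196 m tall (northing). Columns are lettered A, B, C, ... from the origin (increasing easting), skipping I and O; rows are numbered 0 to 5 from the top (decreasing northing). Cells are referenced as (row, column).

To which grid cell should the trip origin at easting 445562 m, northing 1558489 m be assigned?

Column index: ⌊(445562 − 433681) / 1605⌋ = ⌊7.402⌋ = 7 → column H
Row offset from origin: ⌊(1558489 − 1550288) / 3196⌋ = ⌊2.566⌋ = 2 → row 3 (counted from top)

(3, H)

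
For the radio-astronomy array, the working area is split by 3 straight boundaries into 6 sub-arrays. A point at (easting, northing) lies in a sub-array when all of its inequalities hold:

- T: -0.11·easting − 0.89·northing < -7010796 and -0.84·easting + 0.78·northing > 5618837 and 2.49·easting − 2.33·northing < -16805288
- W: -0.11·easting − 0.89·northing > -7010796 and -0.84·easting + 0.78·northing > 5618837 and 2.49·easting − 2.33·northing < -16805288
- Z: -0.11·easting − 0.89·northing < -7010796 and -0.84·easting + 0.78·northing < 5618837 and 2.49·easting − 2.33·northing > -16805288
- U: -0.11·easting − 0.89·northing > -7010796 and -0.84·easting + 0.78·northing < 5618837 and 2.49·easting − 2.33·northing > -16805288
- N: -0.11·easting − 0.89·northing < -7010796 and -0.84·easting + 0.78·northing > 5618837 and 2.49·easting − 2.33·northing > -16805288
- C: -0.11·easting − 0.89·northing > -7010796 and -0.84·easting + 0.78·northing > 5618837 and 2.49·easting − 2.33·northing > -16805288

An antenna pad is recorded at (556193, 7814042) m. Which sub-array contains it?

T

-0.11·556193 − 0.89·7814042 = -7015678.610, which is < -7010796
-0.84·556193 + 0.78·7814042 = 5627750.640, which is > 5618837
2.49·556193 − 2.33·7814042 = -16821797.290, which is < -16805288
This sign pattern matches T.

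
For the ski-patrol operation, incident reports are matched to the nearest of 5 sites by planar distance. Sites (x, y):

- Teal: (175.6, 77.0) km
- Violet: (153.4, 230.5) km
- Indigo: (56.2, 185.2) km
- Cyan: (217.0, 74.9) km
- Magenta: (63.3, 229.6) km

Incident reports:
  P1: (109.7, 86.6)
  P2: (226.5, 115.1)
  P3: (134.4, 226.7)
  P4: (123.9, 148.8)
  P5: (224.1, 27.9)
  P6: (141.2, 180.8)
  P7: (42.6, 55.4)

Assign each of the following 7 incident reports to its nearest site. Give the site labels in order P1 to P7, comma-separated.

Teal, Cyan, Violet, Indigo, Cyan, Violet, Indigo

P1 → Teal (d²=4434.97)
P2 → Cyan (d²=1706.29)
P3 → Violet (d²=375.44)
P4 → Indigo (d²=5908.25)
P5 → Cyan (d²=2259.41)
P6 → Violet (d²=2618.93)
P7 → Indigo (d²=17033.00)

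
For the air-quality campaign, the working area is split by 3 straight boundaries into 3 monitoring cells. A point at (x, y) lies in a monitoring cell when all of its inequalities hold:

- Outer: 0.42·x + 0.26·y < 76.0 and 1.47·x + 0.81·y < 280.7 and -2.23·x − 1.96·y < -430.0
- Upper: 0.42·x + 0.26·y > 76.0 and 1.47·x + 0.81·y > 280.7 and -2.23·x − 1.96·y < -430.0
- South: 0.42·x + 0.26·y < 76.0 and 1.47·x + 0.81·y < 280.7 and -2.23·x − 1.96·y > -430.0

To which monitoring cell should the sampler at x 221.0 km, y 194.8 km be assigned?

0.42·221.0 + 0.26·194.8 = 143.468, which is > 76.0
1.47·221.0 + 0.81·194.8 = 482.658, which is > 280.7
-2.23·221.0 − 1.96·194.8 = -874.638, which is < -430.0
This sign pattern matches Upper.

Upper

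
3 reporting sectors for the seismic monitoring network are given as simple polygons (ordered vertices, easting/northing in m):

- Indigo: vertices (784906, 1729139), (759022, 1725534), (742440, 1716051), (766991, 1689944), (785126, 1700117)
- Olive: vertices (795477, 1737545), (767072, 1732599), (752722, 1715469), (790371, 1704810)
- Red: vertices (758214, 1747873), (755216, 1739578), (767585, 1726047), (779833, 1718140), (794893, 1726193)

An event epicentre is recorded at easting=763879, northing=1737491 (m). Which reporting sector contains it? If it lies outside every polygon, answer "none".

Red

Cast a ray rightward from (763879, 1737491). For each polygon, the edges (by vertex number in listed order) whose endpoints lie on opposite sides of northing = 1737491, where each meets that height, and whether that is right or left of the point:
Indigo: no edge straddles that height → 0 crossings.
Olive: 1–2 at easting≈795166.9 (right), 4–1 at easting≈795468.6 (right) → 2 crossings.
Red: 2–3 at easting≈757123.8 (left), 5–1 at easting≈775778.6 (right) → 1 crossing.
Only Red has an odd count, so the point is inside Red.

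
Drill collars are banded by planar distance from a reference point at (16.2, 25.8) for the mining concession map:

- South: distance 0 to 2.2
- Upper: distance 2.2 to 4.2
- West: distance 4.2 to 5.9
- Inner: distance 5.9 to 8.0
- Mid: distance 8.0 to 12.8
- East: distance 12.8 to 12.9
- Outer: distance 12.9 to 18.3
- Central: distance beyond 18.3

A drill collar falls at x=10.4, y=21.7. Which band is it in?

Distance = √((10.4−16.2)² + (21.7−25.8)²) = √(33.640 + 16.810) = 7.103.
5.9 ≤ 7.103 < 8.0 → Inner.

Inner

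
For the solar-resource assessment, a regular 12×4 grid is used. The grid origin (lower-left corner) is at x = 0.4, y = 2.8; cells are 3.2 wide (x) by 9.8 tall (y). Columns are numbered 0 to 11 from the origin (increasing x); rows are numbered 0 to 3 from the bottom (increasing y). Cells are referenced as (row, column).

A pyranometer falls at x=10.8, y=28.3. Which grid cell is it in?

Column index: ⌊(10.8 − 0.4) / 3.2⌋ = ⌊3.250⌋ = 3
Row offset from origin: ⌊(28.3 − 2.8) / 9.8⌋ = ⌊2.602⌋ = 2 → row 2

(2, 3)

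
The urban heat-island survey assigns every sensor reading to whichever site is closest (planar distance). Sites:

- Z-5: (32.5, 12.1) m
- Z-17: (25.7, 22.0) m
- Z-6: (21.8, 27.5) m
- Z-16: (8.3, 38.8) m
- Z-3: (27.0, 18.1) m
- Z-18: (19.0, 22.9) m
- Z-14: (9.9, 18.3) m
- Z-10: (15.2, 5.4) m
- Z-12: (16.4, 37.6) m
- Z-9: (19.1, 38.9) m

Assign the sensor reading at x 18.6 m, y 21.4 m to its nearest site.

Z-18

Squared distances to each site:
Z-5: 279.700; Z-17: 50.770; Z-6: 47.450; Z-16: 408.850; Z-3: 81.450; Z-18: 2.410; Z-14: 85.300; Z-10: 267.560; Z-12: 267.280; Z-9: 306.500.
Minimum at Z-18.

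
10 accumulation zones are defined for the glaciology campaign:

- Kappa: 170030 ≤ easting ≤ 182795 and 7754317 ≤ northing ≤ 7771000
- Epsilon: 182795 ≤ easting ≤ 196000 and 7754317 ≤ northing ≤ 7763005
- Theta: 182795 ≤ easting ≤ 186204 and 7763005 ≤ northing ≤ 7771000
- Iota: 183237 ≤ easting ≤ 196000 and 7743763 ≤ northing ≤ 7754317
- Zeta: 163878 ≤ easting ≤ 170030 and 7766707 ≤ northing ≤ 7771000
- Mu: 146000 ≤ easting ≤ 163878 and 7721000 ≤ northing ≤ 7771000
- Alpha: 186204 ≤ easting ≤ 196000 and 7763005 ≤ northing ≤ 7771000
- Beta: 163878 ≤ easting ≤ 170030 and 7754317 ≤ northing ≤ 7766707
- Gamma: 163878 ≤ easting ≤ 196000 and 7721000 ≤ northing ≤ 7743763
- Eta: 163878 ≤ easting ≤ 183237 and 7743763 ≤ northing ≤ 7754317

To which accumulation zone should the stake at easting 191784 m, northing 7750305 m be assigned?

The point has easting = 191784 and northing = 7750305.
Only Iota satisfies 183237 ≤ easting ≤ 196000 and 7743763 ≤ northing ≤ 7754317.

Iota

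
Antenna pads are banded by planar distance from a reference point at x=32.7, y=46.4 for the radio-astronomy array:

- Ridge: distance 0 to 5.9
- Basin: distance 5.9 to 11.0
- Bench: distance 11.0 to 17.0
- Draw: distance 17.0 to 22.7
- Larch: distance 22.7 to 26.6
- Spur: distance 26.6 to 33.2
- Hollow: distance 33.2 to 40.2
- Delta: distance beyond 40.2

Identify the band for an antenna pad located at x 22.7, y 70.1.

Distance = √((22.7−32.7)² + (70.1−46.4)²) = √(100.000 + 561.690) = 25.723.
22.7 ≤ 25.723 < 26.6 → Larch.

Larch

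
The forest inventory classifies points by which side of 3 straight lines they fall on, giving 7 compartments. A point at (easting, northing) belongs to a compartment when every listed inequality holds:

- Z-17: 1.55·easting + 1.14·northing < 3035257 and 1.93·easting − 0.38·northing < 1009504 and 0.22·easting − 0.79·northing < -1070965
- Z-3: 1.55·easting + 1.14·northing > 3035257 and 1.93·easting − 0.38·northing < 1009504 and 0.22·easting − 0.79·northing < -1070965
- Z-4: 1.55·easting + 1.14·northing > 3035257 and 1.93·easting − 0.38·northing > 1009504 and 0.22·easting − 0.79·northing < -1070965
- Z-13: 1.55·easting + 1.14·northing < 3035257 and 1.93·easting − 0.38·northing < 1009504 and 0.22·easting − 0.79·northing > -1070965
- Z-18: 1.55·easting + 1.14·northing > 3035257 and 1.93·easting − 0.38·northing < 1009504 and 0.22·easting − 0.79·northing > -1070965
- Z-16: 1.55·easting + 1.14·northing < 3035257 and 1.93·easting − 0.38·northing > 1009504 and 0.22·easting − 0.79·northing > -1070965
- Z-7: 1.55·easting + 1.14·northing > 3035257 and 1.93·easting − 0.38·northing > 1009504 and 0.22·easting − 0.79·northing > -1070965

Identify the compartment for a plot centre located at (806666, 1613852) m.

Z-3

1.55·806666 + 1.14·1613852 = 3090123.580, which is > 3035257
1.93·806666 − 0.38·1613852 = 943601.620, which is < 1009504
0.22·806666 − 0.79·1613852 = -1097476.560, which is < -1070965
This sign pattern matches Z-3.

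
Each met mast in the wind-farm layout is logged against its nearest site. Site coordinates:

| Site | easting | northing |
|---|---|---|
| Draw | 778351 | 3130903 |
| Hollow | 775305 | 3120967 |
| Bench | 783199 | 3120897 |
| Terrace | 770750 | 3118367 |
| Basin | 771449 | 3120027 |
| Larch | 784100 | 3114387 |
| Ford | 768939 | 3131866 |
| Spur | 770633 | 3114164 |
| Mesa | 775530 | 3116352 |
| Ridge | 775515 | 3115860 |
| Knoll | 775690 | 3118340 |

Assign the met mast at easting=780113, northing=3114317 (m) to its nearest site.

Larch

Squared distances to each site:
Draw: 278200040.000; Hollow: 67339364.000; Bench: 52819796.000; Terrace: 104068269.000; Basin: 107668996.000; Larch: 15901069.000; Ford: 432825677.000; Spur: 89893809.000; Mesa: 25145114.000; Ridge: 23522453.000; Knoll: 35747458.000.
Minimum at Larch.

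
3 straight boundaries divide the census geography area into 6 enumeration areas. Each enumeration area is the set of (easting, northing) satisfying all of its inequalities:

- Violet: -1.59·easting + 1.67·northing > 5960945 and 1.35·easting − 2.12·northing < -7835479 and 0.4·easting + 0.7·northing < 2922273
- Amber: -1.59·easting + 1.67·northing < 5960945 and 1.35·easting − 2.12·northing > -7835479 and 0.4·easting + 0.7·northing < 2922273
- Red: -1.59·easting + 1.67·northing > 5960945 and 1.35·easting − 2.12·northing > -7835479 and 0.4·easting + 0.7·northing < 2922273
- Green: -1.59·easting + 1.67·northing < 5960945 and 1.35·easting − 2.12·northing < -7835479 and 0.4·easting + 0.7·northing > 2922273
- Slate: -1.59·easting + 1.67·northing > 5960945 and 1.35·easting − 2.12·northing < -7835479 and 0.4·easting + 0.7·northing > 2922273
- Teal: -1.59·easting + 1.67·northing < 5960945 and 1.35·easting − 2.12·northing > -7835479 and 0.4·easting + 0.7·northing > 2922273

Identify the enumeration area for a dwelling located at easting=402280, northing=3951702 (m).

-1.59·402280 + 1.67·3951702 = 5959717.140, which is < 5960945
1.35·402280 − 2.12·3951702 = -7834530.240, which is > -7835479
0.4·402280 + 0.7·3951702 = 2927103.400, which is > 2922273
This sign pattern matches Teal.

Teal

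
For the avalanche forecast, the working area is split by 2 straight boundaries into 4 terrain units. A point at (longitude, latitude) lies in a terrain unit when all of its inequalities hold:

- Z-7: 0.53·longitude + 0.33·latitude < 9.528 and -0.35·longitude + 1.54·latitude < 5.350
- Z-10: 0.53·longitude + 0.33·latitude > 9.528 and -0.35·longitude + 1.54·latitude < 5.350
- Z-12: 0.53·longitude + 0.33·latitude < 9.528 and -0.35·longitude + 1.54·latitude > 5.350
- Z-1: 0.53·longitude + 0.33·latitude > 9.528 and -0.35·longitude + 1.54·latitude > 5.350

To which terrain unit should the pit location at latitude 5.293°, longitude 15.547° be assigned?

Z-10

0.53·15.547 + 0.33·5.293 = 9.987, which is > 9.528
-0.35·15.547 + 1.54·5.293 = 2.710, which is < 5.350
This sign pattern matches Z-10.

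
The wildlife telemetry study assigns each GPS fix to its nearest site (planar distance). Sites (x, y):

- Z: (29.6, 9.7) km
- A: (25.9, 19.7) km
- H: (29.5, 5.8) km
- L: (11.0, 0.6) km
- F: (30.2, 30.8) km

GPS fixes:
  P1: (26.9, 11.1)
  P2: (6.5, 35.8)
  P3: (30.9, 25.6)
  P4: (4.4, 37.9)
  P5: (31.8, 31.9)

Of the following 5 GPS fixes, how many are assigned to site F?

P1 → Z
P2 → F
P3 → F
P4 → F
P5 → F
4 of the 5 go to F.

4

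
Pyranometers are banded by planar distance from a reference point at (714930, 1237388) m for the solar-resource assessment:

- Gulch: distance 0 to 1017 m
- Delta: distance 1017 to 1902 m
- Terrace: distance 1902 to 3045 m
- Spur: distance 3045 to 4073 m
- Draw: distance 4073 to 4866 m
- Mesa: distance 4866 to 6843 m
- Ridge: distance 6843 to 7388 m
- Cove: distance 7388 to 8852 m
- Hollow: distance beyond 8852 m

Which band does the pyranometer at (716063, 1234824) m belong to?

Terrace

Distance = √((716063−714930)² + (1234824−1237388)²) = √(1283689.000 + 6574096.000) = 2803.174 m.
1902 ≤ 2803.174 < 3045 → Terrace.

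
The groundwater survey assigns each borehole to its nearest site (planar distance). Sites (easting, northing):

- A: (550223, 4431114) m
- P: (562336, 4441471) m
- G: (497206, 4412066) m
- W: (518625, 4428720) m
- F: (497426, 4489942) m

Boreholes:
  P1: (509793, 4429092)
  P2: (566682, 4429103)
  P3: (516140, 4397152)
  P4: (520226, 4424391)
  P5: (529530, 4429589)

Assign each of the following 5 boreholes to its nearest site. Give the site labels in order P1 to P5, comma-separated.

P1 → W (d²=78142608.00)
P2 → P (d²=171855140.00)
P3 → G (d²=580923752.00)
P4 → W (d²=21303442.00)
P5 → W (d²=119674186.00)

W, P, G, W, W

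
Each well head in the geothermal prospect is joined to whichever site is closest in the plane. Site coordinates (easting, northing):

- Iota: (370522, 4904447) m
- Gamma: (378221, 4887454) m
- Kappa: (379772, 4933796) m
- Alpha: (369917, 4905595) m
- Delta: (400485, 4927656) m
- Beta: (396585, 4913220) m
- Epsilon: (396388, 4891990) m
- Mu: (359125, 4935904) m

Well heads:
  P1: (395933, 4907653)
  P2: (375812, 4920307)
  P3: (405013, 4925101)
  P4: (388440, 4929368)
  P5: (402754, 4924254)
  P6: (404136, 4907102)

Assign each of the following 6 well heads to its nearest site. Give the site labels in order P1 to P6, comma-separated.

Beta, Kappa, Delta, Kappa, Delta, Beta

P1 → Beta (d²=31416593.00)
P2 → Kappa (d²=197634721.00)
P3 → Delta (d²=27030809.00)
P4 → Kappa (d²=94741408.00)
P5 → Delta (d²=16721965.00)
P6 → Beta (d²=94447525.00)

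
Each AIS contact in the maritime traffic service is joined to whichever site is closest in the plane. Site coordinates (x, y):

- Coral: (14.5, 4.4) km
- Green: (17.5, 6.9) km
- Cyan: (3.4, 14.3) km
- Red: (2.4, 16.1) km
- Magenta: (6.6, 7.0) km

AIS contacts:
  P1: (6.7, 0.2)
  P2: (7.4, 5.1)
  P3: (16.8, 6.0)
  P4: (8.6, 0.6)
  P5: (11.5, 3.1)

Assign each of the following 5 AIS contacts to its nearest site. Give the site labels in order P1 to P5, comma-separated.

Magenta, Magenta, Green, Magenta, Coral

P1 → Magenta (d²=46.25)
P2 → Magenta (d²=4.25)
P3 → Green (d²=1.30)
P4 → Magenta (d²=44.96)
P5 → Coral (d²=10.69)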